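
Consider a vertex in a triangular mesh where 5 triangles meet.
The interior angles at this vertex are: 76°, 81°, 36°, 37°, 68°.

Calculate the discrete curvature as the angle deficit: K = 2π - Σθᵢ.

Sum of angles = 298°. K = 360° - 298° = 62° = 31π/90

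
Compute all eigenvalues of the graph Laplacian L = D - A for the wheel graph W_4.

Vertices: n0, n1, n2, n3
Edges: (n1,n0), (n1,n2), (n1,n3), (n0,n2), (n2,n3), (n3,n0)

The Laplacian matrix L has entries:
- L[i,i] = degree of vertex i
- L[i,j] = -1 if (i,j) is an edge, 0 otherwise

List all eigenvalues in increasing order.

The wheel W_4 is the join K_1 ∨ C_3 (a hub joined to every vertex of a cycle of length 3). For a join G ∨ H (G on p vertices, H on q vertices) the Laplacian spectrum is 0, p+q, the eigenvalues of L(G) other than one 0 each shifted by +q, and the eigenvalues of L(H) other than one 0 each shifted by +p. With G = K_1 (p = 1, nothing left after dropping its 0) and H = C_3 (q = 3, eigenvalues 2 − 2cos(2πk/3), k = 0, …, 2; drop k = 0), the spectrum of W_4 is 0, 4, and 1 + (2 − 2cos(2πk/3)) = 3 − 2cos(2πk/3) for k = 1, …, 2:
k=1: 3 − 2cos(2π/3) = 4.0; k=2: 3 − 2cos(4π/3) = 4.0.
Laplacian eigenvalues (increasing order): [0.0, 4.0, 4.0, 4.0]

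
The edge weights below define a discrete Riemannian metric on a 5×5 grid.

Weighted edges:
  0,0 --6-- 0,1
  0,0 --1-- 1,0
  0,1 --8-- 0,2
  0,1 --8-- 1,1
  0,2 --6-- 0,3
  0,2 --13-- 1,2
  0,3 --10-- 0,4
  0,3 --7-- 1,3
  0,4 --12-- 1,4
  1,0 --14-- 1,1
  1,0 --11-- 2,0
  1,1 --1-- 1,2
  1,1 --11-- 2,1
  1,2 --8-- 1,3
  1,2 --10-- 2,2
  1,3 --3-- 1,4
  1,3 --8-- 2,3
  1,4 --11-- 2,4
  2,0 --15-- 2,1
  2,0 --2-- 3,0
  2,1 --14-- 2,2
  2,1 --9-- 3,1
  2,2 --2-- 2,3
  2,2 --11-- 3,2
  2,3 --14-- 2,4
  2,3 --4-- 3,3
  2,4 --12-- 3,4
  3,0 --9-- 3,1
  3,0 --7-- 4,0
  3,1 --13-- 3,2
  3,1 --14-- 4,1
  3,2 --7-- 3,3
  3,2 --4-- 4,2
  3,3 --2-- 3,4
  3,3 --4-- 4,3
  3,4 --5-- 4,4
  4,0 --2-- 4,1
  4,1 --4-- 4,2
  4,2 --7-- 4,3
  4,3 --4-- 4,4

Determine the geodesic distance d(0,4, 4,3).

Shortest path: 0,4 → 1,4 → 1,3 → 2,3 → 3,3 → 4,3, total weight = 31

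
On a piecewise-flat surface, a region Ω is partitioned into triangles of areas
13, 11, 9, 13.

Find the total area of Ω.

13 + 11 + 9 + 13 = 46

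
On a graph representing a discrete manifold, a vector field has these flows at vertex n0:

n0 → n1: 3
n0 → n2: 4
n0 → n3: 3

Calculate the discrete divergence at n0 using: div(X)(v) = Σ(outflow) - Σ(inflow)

Divergence = sum of outgoing flows = 3 + 4 + 3 = 10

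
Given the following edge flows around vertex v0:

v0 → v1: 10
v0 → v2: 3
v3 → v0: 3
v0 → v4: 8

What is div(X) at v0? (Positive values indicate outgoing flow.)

Divergence = sum of outgoing flows = 10 + 3 + (-3) + 8 = 18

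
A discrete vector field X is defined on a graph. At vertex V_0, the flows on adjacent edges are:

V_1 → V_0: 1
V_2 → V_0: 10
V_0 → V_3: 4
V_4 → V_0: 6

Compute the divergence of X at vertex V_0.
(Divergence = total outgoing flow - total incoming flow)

Divergence = sum of outgoing flows = (-1) + (-10) + 4 + (-6) = -13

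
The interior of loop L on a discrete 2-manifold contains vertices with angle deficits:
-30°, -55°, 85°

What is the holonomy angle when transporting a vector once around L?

Holonomy = total enclosed curvature = (-30°) + (-55°) + 85° = 0°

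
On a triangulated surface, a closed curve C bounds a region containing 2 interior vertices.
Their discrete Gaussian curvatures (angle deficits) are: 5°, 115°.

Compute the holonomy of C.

Holonomy = total enclosed curvature = 5° + 115° = 120°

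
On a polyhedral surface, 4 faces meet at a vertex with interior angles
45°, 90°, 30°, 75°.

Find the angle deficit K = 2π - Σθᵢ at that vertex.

Sum of angles = 240°. K = 360° - 240° = 120° = 2π/3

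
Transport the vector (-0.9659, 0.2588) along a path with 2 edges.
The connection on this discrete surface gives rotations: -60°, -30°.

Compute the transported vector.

Total rotation: (-60°) + (-30°) = -90°. Final vector: (0.2588, 0.9659)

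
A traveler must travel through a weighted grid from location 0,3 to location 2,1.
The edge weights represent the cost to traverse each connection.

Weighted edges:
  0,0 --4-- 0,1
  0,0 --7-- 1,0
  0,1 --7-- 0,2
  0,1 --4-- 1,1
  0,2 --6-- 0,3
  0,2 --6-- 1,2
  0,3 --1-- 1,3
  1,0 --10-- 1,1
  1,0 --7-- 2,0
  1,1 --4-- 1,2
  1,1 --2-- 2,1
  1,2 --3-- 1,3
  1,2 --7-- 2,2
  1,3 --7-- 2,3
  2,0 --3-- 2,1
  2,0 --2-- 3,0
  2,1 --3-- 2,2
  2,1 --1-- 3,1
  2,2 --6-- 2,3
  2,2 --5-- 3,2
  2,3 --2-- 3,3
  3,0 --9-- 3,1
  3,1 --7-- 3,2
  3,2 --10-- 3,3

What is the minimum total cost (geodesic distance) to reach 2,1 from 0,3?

Shortest path: 0,3 → 1,3 → 1,2 → 1,1 → 2,1, total weight = 10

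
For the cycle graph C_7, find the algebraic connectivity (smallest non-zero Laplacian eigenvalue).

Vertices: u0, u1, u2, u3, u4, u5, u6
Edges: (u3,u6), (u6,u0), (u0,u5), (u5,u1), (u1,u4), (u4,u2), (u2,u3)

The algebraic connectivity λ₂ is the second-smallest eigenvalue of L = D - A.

The cycle graph C_n has Laplacian eigenvalues λ_k = 2 − 2cos(2πk/n), k = 0, 1, …, n−1. Here n = 7:
k=0: 2 − 2cos(0) = 0.0; k=1: 2 − 2cos(2π/7) = 0.753; k=2: 2 − 2cos(4π/7) = 2.445; k=3: 2 − 2cos(6π/7) = 3.8019; k=4: 2 − 2cos(8π/7) = 3.8019; k=5: 2 − 2cos(10π/7) = 2.445; k=6: 2 − 2cos(12π/7) = 0.753.
Laplacian eigenvalues: [0.0, 0.753, 0.753, 2.445, 2.445, 3.8019, 3.8019]. Algebraic connectivity (smallest non-zero eigenvalue) = 0.753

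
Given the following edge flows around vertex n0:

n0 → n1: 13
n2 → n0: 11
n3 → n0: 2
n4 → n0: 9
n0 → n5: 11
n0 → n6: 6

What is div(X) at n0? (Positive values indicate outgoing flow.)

Divergence = sum of outgoing flows = 13 + (-11) + (-2) + (-9) + 11 + 6 = 8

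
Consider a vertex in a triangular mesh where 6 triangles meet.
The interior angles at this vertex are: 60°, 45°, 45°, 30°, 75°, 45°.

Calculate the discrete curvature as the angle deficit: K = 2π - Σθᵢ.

Sum of angles = 300°. K = 360° - 300° = 60°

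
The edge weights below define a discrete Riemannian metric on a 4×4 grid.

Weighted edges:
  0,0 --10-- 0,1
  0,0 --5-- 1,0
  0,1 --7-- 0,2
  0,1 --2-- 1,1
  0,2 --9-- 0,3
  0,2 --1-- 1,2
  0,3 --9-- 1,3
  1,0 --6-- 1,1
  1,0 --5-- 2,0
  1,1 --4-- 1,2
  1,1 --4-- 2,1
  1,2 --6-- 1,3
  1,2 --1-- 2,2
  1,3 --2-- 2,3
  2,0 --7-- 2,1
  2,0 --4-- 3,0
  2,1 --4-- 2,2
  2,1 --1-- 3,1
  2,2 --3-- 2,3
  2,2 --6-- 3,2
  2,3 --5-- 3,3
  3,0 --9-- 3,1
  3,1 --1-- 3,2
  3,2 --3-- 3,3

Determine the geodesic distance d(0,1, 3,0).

Shortest path: 0,1 → 1,1 → 2,1 → 3,1 → 3,0, total weight = 16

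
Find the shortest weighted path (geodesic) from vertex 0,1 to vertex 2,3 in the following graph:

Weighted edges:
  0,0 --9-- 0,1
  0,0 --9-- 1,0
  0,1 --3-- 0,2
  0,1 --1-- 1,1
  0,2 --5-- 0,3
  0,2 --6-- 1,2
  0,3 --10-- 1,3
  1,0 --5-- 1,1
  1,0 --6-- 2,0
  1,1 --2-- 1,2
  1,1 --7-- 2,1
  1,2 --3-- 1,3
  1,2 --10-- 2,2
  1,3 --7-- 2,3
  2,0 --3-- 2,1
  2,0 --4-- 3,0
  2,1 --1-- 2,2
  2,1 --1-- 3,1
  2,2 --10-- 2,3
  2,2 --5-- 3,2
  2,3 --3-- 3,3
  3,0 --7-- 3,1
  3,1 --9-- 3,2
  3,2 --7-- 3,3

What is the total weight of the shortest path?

Shortest path: 0,1 → 1,1 → 1,2 → 1,3 → 2,3, total weight = 13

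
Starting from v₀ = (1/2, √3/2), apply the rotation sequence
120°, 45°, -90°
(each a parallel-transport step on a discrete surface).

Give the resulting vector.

Total rotation: 120° + 45° + (-90°) = 75°. Final vector: (-0.7071, 0.7071)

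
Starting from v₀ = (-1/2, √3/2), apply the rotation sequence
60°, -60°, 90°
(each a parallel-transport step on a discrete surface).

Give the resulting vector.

Total rotation: 60° + (-60°) + 90° = 90°. Final vector: (-0.8660, -0.5000)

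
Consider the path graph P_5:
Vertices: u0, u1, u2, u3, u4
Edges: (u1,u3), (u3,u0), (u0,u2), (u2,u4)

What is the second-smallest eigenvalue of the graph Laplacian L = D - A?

The path graph P_n has Laplacian eigenvalues λ_k = 2 − 2cos(kπ/n), k = 0, 1, …, n−1. Here n = 5:
k=0: 2 − 2cos(0) = 0.0; k=1: 2 − 2cos(π/5) = 0.382; k=2: 2 − 2cos(2π/5) = 1.382; k=3: 2 − 2cos(3π/5) = 2.618; k=4: 2 − 2cos(4π/5) = 3.618.
Laplacian eigenvalues: [0.0, 0.382, 1.382, 2.618, 3.618]. Algebraic connectivity (smallest non-zero eigenvalue) = 0.382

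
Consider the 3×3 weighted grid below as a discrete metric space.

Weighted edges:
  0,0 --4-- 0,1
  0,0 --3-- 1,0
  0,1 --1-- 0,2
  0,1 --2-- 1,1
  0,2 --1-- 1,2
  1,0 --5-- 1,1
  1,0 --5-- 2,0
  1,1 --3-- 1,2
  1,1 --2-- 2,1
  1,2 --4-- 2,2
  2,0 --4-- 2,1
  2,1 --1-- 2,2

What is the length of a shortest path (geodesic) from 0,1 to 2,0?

Shortest path: 0,1 → 1,1 → 2,1 → 2,0, total weight = 8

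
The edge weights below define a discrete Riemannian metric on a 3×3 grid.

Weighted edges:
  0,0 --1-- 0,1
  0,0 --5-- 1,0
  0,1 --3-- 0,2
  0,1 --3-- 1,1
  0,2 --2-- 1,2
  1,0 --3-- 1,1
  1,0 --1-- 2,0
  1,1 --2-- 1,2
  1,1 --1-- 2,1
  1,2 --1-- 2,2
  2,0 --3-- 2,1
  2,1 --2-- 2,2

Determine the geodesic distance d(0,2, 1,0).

Shortest path: 0,2 → 1,2 → 1,1 → 1,0, total weight = 7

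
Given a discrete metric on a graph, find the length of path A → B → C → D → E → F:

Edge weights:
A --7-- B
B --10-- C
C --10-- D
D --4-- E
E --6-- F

Arc length = 7 + 10 + 10 + 4 + 6 = 37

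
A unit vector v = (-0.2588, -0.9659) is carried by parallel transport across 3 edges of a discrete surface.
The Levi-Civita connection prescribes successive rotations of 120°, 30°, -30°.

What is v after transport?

Total rotation: 120° + 30° + (-30°) = 120°. Final vector: (0.9659, 0.2588)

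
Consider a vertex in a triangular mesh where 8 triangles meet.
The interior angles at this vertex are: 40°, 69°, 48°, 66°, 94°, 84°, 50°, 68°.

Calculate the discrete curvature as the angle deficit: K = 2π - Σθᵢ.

Sum of angles = 519°. K = 360° - 519° = -159° = -53π/60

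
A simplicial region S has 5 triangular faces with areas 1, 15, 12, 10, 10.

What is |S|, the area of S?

1 + 15 + 12 + 10 + 10 = 48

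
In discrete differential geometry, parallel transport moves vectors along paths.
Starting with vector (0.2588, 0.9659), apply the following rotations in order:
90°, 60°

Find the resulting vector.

Total rotation: 90° + 60° = 150°. Final vector: (-0.7071, -0.7071)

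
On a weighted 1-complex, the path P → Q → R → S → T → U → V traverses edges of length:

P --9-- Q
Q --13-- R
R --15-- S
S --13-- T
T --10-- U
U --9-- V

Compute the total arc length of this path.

Arc length = 9 + 13 + 15 + 13 + 10 + 9 = 69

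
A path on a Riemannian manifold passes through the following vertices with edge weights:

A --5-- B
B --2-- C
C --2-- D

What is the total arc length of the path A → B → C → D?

Arc length = 5 + 2 + 2 = 9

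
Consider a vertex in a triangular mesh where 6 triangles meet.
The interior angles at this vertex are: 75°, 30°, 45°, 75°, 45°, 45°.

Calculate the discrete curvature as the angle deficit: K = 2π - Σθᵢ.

Sum of angles = 315°. K = 360° - 315° = 45°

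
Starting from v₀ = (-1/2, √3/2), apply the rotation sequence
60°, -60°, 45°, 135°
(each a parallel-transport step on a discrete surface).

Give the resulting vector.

Total rotation: 60° + (-60°) + 45° + 135° = 180°. Final vector: (0.5000, -0.8660)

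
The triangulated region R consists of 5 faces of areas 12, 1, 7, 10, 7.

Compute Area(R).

12 + 1 + 7 + 10 + 7 = 37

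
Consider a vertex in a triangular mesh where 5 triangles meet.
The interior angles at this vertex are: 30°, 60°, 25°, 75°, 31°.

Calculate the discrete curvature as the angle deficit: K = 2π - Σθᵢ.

Sum of angles = 221°. K = 360° - 221° = 139° = 139π/180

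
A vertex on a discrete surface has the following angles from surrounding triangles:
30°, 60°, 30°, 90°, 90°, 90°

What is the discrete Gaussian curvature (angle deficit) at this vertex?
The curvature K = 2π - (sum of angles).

Sum of angles = 390°. K = 360° - 390° = -30°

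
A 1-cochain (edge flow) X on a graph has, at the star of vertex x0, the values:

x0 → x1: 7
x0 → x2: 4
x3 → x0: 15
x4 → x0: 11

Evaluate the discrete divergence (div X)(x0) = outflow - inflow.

Divergence = sum of outgoing flows = 7 + 4 + (-15) + (-11) = -15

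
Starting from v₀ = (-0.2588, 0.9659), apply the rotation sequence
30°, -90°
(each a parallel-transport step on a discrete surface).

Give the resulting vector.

Total rotation: 30° + (-90°) = -60°. Final vector: (0.7071, 0.7071)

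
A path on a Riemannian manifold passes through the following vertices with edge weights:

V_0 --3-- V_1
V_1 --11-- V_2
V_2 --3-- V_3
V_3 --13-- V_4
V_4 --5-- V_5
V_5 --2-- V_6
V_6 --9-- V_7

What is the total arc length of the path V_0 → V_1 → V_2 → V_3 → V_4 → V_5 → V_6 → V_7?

Arc length = 3 + 11 + 3 + 13 + 5 + 2 + 9 = 46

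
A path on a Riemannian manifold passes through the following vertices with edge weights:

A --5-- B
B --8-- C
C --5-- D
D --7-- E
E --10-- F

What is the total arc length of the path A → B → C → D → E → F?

Arc length = 5 + 8 + 5 + 7 + 10 = 35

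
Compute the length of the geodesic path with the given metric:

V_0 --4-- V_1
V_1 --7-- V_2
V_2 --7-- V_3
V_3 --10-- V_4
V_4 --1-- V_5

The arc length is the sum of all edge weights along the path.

Arc length = 4 + 7 + 7 + 10 + 1 = 29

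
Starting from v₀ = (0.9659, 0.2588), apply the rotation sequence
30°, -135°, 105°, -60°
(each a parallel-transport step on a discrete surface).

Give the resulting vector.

Total rotation: 30° + (-135°) + 105° + (-60°) = -60°. Final vector: (0.7071, -0.7071)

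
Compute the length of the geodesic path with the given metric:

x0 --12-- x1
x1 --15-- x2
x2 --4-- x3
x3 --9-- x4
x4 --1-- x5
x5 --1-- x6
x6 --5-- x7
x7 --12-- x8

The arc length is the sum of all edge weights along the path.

Arc length = 12 + 15 + 4 + 9 + 1 + 1 + 5 + 12 = 59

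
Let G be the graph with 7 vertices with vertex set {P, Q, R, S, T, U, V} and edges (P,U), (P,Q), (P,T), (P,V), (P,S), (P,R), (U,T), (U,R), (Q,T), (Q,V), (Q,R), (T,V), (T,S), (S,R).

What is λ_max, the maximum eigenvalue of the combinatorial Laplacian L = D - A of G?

Degrees: deg(P) = 6, deg(Q) = 4, deg(R) = 4, deg(S) = 3, deg(T) = 5, deg(U) = 3, deg(V) = 3.
L = D − A with rows/columns ordered (P, Q, R, S, T, U, V):
  [ 6, -1, -1, -1, -1, -1, -1]
  [-1,  4, -1,  0, -1,  0, -1]
  [-1, -1,  4, -1,  0, -1,  0]
  [-1,  0, -1,  3, -1,  0,  0]
  [-1, -1,  0, -1,  5, -1, -1]
  [-1,  0, -1,  0, -1,  3,  0]
  [-1, -1,  0,  0, -1,  0,  3]
Characteristic polynomial: det(λI − L) = λ(λ² − 9λ + 16)(λ − 3)(λ − 4)(λ − 5)(λ − 7).
Roots: λ = 0; (λ² − 9λ + 16) = 0 ⇒ λ = (9 ± √17)/2 ≈ 2.4384, 6.5616; (λ − 3) = 0 ⇒ λ = 3; (λ − 4) = 0 ⇒ λ = 4; (λ − 5) = 0 ⇒ λ = 5; (λ − 7) = 0 ⇒ λ = 7.
(Check: the roots sum (with multiplicity) to 28, matching trace L = Σdeg = 2·14 = 28.)
Laplacian eigenvalues: [0.0, 2.4384, 3.0, 4.0, 5.0, 6.5616, 7.0]. Largest eigenvalue (spectral radius) = 7.0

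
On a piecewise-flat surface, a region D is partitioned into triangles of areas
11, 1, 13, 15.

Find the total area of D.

11 + 1 + 13 + 15 = 40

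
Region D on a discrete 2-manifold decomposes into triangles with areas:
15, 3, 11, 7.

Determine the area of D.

15 + 3 + 11 + 7 = 36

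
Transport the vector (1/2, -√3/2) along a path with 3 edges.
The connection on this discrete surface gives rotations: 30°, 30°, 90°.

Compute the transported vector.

Total rotation: 30° + 30° + 90° = 150°. Final vector: (0, 1)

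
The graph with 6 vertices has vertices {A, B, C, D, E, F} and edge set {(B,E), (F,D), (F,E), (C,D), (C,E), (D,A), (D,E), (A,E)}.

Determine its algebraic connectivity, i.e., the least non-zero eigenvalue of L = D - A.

Degrees: deg(A) = 2, deg(B) = 1, deg(C) = 2, deg(D) = 4, deg(E) = 5, deg(F) = 2.
L = D − A with rows/columns ordered (A, B, C, D, E, F):
  [ 2,  0,  0, -1, -1,  0]
  [ 0,  1,  0,  0, -1,  0]
  [ 0,  0,  2, -1, -1,  0]
  [-1,  0, -1,  4, -1, -1]
  [-1, -1, -1, -1,  5, -1]
  [ 0,  0,  0, -1, -1,  2]
Characteristic polynomial: det(λI − L) = λ(λ − 1)(λ − 2)²(λ − 5)(λ − 6).
Roots: λ = 0; (λ − 1) = 0 ⇒ λ = 1; (λ − 2) = 0 ⇒ λ = 2 (multiplicity 2); (λ − 5) = 0 ⇒ λ = 5; (λ − 6) = 0 ⇒ λ = 6.
(Check: the roots sum (with multiplicity) to 16, matching trace L = Σdeg = 2·8 = 16.)
Laplacian eigenvalues: [0.0, 1.0, 2.0, 2.0, 5.0, 6.0]. Algebraic connectivity (smallest non-zero eigenvalue) = 1.0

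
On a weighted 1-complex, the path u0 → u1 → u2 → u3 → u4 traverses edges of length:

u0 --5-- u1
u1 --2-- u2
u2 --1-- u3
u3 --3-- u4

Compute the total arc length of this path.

Arc length = 5 + 2 + 1 + 3 = 11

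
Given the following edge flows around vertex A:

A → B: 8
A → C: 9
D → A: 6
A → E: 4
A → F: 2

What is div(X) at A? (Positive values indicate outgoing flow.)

Divergence = sum of outgoing flows = 8 + 9 + (-6) + 4 + 2 = 17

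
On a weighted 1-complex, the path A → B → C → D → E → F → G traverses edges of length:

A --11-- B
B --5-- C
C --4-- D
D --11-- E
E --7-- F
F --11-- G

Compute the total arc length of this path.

Arc length = 11 + 5 + 4 + 11 + 7 + 11 = 49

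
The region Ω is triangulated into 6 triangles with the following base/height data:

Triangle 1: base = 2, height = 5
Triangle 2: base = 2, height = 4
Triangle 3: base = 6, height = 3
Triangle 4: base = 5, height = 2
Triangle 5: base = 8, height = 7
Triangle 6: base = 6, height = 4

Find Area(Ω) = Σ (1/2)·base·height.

(1/2)×2×5 + (1/2)×2×4 + (1/2)×6×3 + (1/2)×5×2 + (1/2)×8×7 + (1/2)×6×4 = 63.0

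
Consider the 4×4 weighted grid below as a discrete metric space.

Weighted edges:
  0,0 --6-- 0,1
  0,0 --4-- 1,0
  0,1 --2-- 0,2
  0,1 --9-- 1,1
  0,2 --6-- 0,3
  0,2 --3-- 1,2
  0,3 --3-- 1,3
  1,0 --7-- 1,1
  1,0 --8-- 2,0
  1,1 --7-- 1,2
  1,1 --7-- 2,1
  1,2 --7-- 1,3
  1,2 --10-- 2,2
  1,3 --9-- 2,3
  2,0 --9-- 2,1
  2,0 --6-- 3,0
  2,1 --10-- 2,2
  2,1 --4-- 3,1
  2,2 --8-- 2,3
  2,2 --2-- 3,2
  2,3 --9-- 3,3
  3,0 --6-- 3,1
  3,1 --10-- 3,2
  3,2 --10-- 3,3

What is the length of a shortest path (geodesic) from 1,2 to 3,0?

Shortest path: 1,2 → 1,1 → 2,1 → 3,1 → 3,0, total weight = 24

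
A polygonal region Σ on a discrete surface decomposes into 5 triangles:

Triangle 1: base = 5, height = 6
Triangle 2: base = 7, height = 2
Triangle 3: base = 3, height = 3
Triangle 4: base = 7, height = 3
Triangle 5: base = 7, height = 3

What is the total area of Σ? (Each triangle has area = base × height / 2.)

(1/2)×5×6 + (1/2)×7×2 + (1/2)×3×3 + (1/2)×7×3 + (1/2)×7×3 = 47.5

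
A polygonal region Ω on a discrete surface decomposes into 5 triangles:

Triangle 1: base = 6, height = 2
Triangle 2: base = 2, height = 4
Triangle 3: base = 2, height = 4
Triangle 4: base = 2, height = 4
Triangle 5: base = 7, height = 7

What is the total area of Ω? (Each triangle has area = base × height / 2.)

(1/2)×6×2 + (1/2)×2×4 + (1/2)×2×4 + (1/2)×2×4 + (1/2)×7×7 = 42.5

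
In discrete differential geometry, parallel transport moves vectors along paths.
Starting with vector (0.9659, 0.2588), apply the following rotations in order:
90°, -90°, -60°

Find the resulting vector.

Total rotation: 90° + (-90°) + (-60°) = -60°. Final vector: (0.7071, -0.7071)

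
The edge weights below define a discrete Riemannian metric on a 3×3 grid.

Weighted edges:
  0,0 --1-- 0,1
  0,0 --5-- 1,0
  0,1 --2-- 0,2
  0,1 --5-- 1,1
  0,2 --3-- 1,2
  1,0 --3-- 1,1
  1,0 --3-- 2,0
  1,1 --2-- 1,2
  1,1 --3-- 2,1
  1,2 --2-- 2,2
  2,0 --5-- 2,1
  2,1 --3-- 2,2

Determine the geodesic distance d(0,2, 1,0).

Shortest path: 0,2 → 0,1 → 0,0 → 1,0, total weight = 8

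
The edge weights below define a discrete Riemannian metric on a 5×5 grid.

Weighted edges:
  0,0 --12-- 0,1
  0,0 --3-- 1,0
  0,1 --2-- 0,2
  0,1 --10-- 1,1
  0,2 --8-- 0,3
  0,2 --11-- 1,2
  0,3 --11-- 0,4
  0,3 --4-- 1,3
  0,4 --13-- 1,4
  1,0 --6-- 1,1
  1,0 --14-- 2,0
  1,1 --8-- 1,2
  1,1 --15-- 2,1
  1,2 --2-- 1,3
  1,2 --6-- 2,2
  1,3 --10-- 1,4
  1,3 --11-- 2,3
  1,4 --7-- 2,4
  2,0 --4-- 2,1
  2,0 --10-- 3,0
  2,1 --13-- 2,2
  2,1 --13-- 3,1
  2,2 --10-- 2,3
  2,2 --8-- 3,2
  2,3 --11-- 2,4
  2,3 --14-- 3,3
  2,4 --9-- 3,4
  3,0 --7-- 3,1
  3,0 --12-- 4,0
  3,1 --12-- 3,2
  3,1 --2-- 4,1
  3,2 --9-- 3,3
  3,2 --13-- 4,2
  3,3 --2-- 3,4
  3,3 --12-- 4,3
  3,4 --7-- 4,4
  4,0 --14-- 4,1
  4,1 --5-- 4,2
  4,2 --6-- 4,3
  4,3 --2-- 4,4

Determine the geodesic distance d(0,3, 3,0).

Shortest path: 0,3 → 1,3 → 1,2 → 2,2 → 2,1 → 2,0 → 3,0, total weight = 39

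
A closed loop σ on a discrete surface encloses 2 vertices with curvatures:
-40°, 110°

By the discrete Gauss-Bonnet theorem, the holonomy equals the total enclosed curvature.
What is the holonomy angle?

Holonomy = total enclosed curvature = (-40°) + 110° = 70°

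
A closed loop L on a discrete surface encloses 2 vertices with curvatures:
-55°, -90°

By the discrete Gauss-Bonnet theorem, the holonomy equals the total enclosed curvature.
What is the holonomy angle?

Holonomy = total enclosed curvature = (-55°) + (-90°) = -145°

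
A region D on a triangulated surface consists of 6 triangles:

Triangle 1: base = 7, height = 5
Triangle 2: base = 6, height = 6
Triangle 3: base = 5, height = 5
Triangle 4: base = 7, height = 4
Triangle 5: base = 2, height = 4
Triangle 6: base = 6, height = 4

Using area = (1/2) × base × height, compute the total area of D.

(1/2)×7×5 + (1/2)×6×6 + (1/2)×5×5 + (1/2)×7×4 + (1/2)×2×4 + (1/2)×6×4 = 78.0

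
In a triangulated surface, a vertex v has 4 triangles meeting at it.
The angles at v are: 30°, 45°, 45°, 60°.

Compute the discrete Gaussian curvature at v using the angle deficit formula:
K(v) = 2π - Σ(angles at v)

Sum of angles = 180°. K = 360° - 180° = 180° = π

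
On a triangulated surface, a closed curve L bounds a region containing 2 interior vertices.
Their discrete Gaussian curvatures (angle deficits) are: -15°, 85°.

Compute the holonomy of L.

Holonomy = total enclosed curvature = (-15°) + 85° = 70°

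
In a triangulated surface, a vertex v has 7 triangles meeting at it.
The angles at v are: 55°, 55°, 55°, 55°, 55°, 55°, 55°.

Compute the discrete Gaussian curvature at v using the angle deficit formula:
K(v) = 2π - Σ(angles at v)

Sum of angles = 385°. K = 360° - 385° = -25° = -5π/36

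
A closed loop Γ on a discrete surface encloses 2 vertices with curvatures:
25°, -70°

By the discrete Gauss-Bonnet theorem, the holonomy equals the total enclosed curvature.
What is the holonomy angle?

Holonomy = total enclosed curvature = 25° + (-70°) = -45°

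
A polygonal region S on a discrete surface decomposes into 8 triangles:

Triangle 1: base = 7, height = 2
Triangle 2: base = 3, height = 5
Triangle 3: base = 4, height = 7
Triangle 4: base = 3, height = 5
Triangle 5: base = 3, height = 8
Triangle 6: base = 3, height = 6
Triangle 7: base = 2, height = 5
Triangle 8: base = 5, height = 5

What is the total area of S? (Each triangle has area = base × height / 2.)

(1/2)×7×2 + (1/2)×3×5 + (1/2)×4×7 + (1/2)×3×5 + (1/2)×3×8 + (1/2)×3×6 + (1/2)×2×5 + (1/2)×5×5 = 74.5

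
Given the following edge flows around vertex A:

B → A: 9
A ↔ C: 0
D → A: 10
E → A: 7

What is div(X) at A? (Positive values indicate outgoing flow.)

Divergence = sum of outgoing flows = (-9) + 0 + (-10) + (-7) = -26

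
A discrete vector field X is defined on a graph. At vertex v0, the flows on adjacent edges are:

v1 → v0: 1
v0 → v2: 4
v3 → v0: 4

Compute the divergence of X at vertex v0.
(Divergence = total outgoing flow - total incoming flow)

Divergence = sum of outgoing flows = (-1) + 4 + (-4) = -1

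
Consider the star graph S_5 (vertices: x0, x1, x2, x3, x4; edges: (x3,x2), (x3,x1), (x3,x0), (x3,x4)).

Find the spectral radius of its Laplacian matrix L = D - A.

The star S_5 is the complete bipartite graph K_{1,4} (one hub of degree 4, 4 leaves of degree 1). The Laplacian spectrum of K_{p,q} is 0, p (multiplicity q−1), q (multiplicity p−1), p+q. With p = 1, q = 4: 0 once, 1 with multiplicity 3, and 5 once. (Check: trace L = sum of degrees = 8 = 3·1 + 5.)
Laplacian eigenvalues: [0.0, 1.0, 1.0, 1.0, 5.0]. Largest eigenvalue (spectral radius) = 5.0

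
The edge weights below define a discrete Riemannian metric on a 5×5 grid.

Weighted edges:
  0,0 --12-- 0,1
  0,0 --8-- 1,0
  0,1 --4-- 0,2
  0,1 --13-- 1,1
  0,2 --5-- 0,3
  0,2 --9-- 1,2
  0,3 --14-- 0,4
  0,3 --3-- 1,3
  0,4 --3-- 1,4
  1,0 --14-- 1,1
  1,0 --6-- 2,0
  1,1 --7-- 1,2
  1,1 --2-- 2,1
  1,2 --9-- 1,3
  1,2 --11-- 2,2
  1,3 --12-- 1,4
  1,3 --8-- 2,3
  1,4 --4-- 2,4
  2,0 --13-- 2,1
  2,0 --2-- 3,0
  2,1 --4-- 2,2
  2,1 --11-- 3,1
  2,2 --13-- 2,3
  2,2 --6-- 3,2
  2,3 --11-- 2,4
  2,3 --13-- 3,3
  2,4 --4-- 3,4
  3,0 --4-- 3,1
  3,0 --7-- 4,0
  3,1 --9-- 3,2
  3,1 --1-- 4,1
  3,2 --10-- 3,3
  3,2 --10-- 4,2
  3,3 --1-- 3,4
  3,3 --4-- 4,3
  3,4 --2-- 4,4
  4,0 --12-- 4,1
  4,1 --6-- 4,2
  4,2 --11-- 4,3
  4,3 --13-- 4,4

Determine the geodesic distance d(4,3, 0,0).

Shortest path: 4,3 → 4,2 → 4,1 → 3,1 → 3,0 → 2,0 → 1,0 → 0,0, total weight = 38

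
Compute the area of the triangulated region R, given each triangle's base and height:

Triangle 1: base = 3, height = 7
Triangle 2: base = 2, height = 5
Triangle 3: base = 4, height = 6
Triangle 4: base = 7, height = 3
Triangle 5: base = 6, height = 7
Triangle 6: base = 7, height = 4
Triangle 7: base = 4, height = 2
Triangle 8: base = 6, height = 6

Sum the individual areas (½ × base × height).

(1/2)×3×7 + (1/2)×2×5 + (1/2)×4×6 + (1/2)×7×3 + (1/2)×6×7 + (1/2)×7×4 + (1/2)×4×2 + (1/2)×6×6 = 95.0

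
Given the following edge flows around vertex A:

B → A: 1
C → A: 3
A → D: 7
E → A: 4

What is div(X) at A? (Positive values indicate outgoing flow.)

Divergence = sum of outgoing flows = (-1) + (-3) + 7 + (-4) = -1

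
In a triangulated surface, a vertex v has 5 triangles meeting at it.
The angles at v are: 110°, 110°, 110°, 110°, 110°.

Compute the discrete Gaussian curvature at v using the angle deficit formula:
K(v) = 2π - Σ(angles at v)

Sum of angles = 550°. K = 360° - 550° = -190°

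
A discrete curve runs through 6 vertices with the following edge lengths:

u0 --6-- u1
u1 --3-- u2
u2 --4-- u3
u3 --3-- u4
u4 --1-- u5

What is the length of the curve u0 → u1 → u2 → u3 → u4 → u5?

Arc length = 6 + 3 + 4 + 3 + 1 = 17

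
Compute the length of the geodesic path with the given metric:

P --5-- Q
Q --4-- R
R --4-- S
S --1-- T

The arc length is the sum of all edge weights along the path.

Arc length = 5 + 4 + 4 + 1 = 14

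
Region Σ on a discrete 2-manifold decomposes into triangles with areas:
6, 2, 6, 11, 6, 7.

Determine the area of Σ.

6 + 2 + 6 + 11 + 6 + 7 = 38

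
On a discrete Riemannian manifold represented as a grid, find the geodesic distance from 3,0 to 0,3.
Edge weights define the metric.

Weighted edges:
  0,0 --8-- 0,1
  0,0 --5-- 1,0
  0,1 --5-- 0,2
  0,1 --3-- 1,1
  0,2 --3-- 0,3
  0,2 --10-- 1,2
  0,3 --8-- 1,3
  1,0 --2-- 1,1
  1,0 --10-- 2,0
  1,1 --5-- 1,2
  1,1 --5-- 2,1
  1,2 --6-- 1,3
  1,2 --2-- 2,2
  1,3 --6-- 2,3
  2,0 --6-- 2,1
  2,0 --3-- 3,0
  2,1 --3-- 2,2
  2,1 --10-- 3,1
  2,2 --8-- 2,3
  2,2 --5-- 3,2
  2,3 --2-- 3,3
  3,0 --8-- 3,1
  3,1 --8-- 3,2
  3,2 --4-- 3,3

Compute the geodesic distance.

Shortest path: 3,0 → 2,0 → 2,1 → 1,1 → 0,1 → 0,2 → 0,3, total weight = 25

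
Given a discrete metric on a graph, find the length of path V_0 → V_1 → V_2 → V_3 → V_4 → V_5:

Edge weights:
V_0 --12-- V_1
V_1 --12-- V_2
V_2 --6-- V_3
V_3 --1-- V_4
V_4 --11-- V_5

Arc length = 12 + 12 + 6 + 1 + 11 = 42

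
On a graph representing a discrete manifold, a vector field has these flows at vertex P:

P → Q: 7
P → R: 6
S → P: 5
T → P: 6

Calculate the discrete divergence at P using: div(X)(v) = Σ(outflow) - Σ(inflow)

Divergence = sum of outgoing flows = 7 + 6 + (-5) + (-6) = 2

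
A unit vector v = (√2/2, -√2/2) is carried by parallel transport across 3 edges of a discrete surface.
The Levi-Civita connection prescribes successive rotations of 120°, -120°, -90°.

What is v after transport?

Total rotation: 120° + (-120°) + (-90°) = -90°. Final vector: (-0.7071, -0.7071)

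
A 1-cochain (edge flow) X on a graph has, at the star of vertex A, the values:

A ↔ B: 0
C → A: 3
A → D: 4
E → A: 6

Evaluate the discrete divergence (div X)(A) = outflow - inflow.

Divergence = sum of outgoing flows = 0 + (-3) + 4 + (-6) = -5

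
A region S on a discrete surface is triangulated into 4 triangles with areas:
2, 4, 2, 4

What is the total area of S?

2 + 4 + 2 + 4 = 12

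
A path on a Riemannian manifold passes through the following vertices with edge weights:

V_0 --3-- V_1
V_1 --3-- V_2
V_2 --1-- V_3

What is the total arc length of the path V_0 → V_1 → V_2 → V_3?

Arc length = 3 + 3 + 1 = 7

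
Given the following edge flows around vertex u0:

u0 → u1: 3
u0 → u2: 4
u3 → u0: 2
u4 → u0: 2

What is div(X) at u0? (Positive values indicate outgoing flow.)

Divergence = sum of outgoing flows = 3 + 4 + (-2) + (-2) = 3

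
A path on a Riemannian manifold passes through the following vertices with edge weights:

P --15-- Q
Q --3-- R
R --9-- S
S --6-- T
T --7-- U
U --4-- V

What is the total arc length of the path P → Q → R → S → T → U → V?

Arc length = 15 + 3 + 9 + 6 + 7 + 4 = 44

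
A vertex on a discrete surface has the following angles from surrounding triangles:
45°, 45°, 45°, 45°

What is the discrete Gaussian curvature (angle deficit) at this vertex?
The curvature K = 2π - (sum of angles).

Sum of angles = 180°. K = 360° - 180° = 180°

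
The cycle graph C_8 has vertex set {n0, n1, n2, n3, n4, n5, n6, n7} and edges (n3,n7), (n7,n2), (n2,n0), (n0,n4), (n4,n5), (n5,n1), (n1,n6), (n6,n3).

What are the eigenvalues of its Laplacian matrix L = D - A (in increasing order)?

The cycle graph C_n has Laplacian eigenvalues λ_k = 2 − 2cos(2πk/n), k = 0, 1, …, n−1. Here n = 8:
k=0: 2 − 2cos(0) = 0.0; k=1: 2 − 2cos(π/4) = 0.5858; k=2: 2 − 2cos(π/2) = 2.0; k=3: 2 − 2cos(3π/4) = 3.4142; k=4: 2 − 2cos(π) = 4.0; k=5: 2 − 2cos(5π/4) = 3.4142; k=6: 2 − 2cos(3π/2) = 2.0; k=7: 2 − 2cos(7π/4) = 0.5858.
Laplacian eigenvalues (increasing order): [0.0, 0.5858, 0.5858, 2.0, 2.0, 3.4142, 3.4142, 4.0]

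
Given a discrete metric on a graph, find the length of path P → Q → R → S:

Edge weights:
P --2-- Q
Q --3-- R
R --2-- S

Arc length = 2 + 3 + 2 = 7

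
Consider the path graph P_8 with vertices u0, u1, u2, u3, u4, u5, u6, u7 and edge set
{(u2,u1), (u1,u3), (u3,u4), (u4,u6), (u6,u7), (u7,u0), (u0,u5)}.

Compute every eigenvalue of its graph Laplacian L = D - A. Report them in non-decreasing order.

The path graph P_n has Laplacian eigenvalues λ_k = 2 − 2cos(kπ/n), k = 0, 1, …, n−1. Here n = 8:
k=0: 2 − 2cos(0) = 0.0; k=1: 2 − 2cos(π/8) = 0.1522; k=2: 2 − 2cos(π/4) = 0.5858; k=3: 2 − 2cos(3π/8) = 1.2346; k=4: 2 − 2cos(π/2) = 2.0; k=5: 2 − 2cos(5π/8) = 2.7654; k=6: 2 − 2cos(3π/4) = 3.4142; k=7: 2 − 2cos(7π/8) = 3.8478.
Laplacian eigenvalues (increasing order): [0.0, 0.1522, 0.5858, 1.2346, 2.0, 2.7654, 3.4142, 3.8478]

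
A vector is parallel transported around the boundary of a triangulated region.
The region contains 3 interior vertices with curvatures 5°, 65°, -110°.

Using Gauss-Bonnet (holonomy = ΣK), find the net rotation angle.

Holonomy = total enclosed curvature = 5° + 65° + (-110°) = -40°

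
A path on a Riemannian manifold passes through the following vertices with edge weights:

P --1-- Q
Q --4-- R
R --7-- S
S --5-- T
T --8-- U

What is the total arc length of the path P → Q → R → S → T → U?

Arc length = 1 + 4 + 7 + 5 + 8 = 25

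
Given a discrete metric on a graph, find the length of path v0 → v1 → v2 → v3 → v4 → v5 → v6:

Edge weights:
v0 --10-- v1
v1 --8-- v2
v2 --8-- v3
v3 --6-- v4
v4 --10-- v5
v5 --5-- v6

Arc length = 10 + 8 + 8 + 6 + 10 + 5 = 47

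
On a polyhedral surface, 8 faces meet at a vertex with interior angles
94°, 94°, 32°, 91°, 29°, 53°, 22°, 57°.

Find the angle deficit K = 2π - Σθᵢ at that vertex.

Sum of angles = 472°. K = 360° - 472° = -112° = -28π/45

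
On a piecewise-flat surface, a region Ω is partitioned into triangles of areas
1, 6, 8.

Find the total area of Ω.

1 + 6 + 8 = 15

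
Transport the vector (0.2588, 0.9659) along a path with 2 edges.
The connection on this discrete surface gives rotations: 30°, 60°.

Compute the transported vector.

Total rotation: 30° + 60° = 90°. Final vector: (-0.9659, 0.2588)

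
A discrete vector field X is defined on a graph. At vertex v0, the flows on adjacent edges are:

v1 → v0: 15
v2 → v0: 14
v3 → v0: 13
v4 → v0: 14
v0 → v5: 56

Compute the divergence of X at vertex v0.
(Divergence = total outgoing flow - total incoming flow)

Divergence = sum of outgoing flows = (-15) + (-14) + (-13) + (-14) + 56 = 0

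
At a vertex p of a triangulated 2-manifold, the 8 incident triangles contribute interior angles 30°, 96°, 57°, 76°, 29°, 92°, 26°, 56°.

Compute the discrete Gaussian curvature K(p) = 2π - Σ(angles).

Sum of angles = 462°. K = 360° - 462° = -102° = -17π/30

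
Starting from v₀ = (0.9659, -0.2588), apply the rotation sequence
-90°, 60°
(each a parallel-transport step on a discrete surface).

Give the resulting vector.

Total rotation: (-90°) + 60° = -30°. Final vector: (0.7071, -0.7071)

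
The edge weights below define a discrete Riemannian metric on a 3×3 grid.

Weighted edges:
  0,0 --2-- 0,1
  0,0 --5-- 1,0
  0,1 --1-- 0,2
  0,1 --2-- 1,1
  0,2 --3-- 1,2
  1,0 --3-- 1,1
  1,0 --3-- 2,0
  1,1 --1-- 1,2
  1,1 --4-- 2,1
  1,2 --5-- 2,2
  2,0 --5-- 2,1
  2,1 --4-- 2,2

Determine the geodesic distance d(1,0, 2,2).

Shortest path: 1,0 → 1,1 → 1,2 → 2,2, total weight = 9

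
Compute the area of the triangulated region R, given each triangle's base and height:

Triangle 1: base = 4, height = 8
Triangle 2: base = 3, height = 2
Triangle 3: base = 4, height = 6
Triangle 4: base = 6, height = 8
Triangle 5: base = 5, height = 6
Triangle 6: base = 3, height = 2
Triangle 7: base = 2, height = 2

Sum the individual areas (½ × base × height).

(1/2)×4×8 + (1/2)×3×2 + (1/2)×4×6 + (1/2)×6×8 + (1/2)×5×6 + (1/2)×3×2 + (1/2)×2×2 = 75.0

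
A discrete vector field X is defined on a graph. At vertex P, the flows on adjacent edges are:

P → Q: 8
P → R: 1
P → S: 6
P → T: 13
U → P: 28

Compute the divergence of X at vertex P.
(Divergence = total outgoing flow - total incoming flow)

Divergence = sum of outgoing flows = 8 + 1 + 6 + 13 + (-28) = 0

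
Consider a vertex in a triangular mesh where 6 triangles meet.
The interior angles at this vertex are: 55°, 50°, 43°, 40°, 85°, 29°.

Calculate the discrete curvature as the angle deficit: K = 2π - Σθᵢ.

Sum of angles = 302°. K = 360° - 302° = 58° = 29π/90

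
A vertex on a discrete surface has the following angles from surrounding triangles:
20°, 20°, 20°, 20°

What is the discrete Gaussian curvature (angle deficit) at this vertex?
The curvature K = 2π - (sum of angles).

Sum of angles = 80°. K = 360° - 80° = 280°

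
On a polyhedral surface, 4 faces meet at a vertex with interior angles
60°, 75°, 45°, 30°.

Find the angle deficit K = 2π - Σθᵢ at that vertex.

Sum of angles = 210°. K = 360° - 210° = 150°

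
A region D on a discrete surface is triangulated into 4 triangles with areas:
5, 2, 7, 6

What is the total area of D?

5 + 2 + 7 + 6 = 20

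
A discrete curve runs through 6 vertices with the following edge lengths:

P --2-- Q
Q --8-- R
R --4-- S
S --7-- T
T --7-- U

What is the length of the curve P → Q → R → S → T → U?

Arc length = 2 + 8 + 4 + 7 + 7 = 28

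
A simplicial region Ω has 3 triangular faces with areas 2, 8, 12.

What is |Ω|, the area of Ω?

2 + 8 + 12 = 22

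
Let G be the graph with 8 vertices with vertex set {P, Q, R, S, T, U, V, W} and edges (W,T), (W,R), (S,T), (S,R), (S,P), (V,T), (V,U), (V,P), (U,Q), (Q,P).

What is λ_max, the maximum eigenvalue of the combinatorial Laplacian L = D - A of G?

Degrees: deg(P) = 3, deg(Q) = 2, deg(R) = 2, deg(S) = 3, deg(T) = 3, deg(U) = 2, deg(V) = 3, deg(W) = 2.
L = D − A with rows/columns ordered (P, Q, R, S, T, U, V, W):
  [ 3, -1,  0, -1,  0,  0, -1,  0]
  [-1,  2,  0,  0,  0, -1,  0,  0]
  [ 0,  0,  2, -1,  0,  0,  0, -1]
  [-1,  0, -1,  3, -1,  0,  0,  0]
  [ 0,  0,  0, -1,  3,  0, -1, -1]
  [ 0, -1,  0,  0,  0,  2, -1,  0]
  [-1,  0,  0,  0, -1, -1,  3,  0]
  [ 0,  0, -1,  0, -1,  0,  0,  2]
Characteristic polynomial: det(λI − L) = λ(λ² − 4λ + 2)(λ − 2)²(λ² − 8λ + 14)(λ − 4).
Roots: λ = 0; (λ² − 4λ + 2) = 0 ⇒ λ = 2 ± √2 ≈ 0.5858, 3.4142; (λ − 2) = 0 ⇒ λ = 2 (multiplicity 2); (λ² − 8λ + 14) = 0 ⇒ λ = 4 ± √2 ≈ 2.5858, 5.4142; (λ − 4) = 0 ⇒ λ = 4.
(Check: the roots sum (with multiplicity) to 20, matching trace L = Σdeg = 2·10 = 20.)
Laplacian eigenvalues: [0.0, 0.5858, 2.0, 2.0, 2.5858, 3.4142, 4.0, 5.4142]. Largest eigenvalue (spectral radius) = 5.4142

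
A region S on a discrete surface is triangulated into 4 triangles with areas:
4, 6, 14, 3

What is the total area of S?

4 + 6 + 14 + 3 = 27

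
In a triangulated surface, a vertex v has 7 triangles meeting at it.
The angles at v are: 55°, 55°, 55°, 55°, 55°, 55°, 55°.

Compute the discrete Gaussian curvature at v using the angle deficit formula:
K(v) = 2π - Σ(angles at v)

Sum of angles = 385°. K = 360° - 385° = -25° = -5π/36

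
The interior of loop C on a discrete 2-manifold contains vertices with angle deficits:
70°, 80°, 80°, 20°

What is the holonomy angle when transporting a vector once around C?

Holonomy = total enclosed curvature = 70° + 80° + 80° + 20° = 250°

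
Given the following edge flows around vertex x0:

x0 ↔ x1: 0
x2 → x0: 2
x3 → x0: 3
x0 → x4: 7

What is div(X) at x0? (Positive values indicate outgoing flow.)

Divergence = sum of outgoing flows = 0 + (-2) + (-3) + 7 = 2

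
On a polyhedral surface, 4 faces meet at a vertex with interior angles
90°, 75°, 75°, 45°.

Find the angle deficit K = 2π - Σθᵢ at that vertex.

Sum of angles = 285°. K = 360° - 285° = 75°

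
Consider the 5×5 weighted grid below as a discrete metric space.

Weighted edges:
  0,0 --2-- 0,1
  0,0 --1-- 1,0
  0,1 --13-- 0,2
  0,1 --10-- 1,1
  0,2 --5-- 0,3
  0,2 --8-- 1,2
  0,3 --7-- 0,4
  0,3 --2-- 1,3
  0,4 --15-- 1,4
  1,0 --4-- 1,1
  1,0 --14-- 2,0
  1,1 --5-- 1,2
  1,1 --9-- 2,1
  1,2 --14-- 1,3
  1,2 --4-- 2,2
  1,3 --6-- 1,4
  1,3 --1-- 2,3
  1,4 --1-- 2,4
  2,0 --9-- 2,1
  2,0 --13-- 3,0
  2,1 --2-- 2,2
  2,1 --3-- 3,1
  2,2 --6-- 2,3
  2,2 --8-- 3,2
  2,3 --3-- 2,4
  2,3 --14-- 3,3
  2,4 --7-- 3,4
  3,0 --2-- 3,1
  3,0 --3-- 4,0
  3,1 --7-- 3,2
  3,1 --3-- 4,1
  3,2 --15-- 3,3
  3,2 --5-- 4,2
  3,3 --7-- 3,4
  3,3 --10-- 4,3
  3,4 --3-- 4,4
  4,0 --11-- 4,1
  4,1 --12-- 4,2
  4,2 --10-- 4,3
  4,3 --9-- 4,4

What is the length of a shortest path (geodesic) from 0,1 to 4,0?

Shortest path: 0,1 → 0,0 → 1,0 → 1,1 → 2,1 → 3,1 → 3,0 → 4,0, total weight = 24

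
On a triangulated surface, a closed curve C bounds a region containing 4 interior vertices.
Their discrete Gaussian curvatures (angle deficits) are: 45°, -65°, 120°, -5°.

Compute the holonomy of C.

Holonomy = total enclosed curvature = 45° + (-65°) + 120° + (-5°) = 95°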